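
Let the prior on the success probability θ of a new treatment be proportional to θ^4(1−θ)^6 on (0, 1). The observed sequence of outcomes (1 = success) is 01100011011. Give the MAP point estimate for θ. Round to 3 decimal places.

The prior density ∝ θ^4(1−θ)^6 is the kernel of Beta(5, 7).
Data: 6 successes in 11 trials (from the sequence). The binomial likelihood contributes θ^6(1−θ)^5, so the posterior is Beta(5+6, 7+5) = Beta(11, 12).
For Beta(a, b) with a, b > 1 the mode is (a−1)/(a+b−2) = 10/21 ≈ 0.476.

θ̂_MAP = 0.476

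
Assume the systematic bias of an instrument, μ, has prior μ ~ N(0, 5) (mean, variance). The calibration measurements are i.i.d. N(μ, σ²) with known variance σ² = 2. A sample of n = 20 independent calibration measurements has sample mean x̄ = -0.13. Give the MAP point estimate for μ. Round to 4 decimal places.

μ̂_MAP = -0.1275

n = 20, x̄ = -0.13.
For a Normal prior and Normal likelihood with known variance, the posterior is Normal; its mode equals its mean, the precision-weighted average.
Prior precision 1/σ₀² = 1/5 = 0.2; data precision n/σ² = 20/2 = 10.
μ̂ = (0.2·0 + 10·(-0.13)) / (0.2 + 10) = (-1.3)/10.2 = -13/102 ≈ -0.1275.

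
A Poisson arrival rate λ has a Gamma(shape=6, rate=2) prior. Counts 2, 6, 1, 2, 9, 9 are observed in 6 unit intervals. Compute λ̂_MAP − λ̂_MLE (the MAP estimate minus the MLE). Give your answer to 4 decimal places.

MAP − MLE = -0.5833

Σxᵢ = 29. Posterior is Gamma(35, 8); MAP = (35−1)/8 = 34/8 ≈ 4.25000.
MLE = x̄ = 29/6 ≈ 4.83333.
Difference = 34/8 − 29/6 = -7/12 ≈ -0.5833.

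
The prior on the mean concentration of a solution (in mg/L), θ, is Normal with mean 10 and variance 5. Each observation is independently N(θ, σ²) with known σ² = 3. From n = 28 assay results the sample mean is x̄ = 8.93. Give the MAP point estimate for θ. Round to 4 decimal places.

n = 28, x̄ = 8.93.
For a Normal prior and Normal likelihood with known variance, the posterior is Normal; its mode equals its mean, the precision-weighted average.
Prior precision 1/σ₀² = 1/5 = 0.2; data precision n/σ² = 28/3.
θ̂ = (0.2·10 + (28/3)·8.93) / (0.2 + 28/3) = (6401/75)/(143/15) = 6401/715 ≈ 8.9524.

θ̂_MAP = 8.9524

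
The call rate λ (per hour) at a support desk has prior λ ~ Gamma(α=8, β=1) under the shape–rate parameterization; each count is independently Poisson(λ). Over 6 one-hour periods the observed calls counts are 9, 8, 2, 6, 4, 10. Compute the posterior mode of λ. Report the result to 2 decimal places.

Σxᵢ = 9+8+2+6+4+10 = 39, with n = 6.
Posterior ∝ λ^7e^(−1λ) · λ^39e^(−6λ) = λ^46e^(−7λ), i.e. Gamma(shape=47, rate=7).
The mode of a Gamma(a, b) with a ≥ 1 (shape–rate) is (a−1)/b = 46/7 ≈ 6.57.

λ̂_MAP = 6.57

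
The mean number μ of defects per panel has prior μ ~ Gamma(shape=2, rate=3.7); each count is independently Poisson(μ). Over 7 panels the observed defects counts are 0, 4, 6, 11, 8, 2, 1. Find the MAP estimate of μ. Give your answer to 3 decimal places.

μ̂_MAP = 3.084

Σxᵢ = 0+4+6+11+8+2+1 = 32, with n = 7.
Posterior ∝ μe^(−3.7μ) · μ^32e^(−7μ) = μ^33e^(−10.7μ), i.e. Gamma(shape=34, rate=10.7).
The mode of a Gamma(a, b) with a ≥ 1 (shape–rate) is (a−1)/b = 33/10.7 ≈ 3.084.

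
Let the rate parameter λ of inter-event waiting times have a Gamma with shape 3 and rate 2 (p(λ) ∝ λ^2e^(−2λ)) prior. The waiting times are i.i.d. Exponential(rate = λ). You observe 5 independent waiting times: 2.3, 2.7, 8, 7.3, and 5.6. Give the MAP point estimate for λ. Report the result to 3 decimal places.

The Exponential(rate=λ) likelihood is ∝ λ^n e^(−λΣtᵢ). Here n = 5 and Σtᵢ = 2.3 + 2.7 + 8 + 7.3 + 5.6 = 25.9.
Posterior ∝ λ^2e^(−2λ) · λ^5e^(−25.9λ) = λ^7e^(−27.9λ), i.e. Gamma(8, 27.9).
Mode = (a−1)/b = 7/27.9 ≈ 0.251.

λ̂_MAP = 0.251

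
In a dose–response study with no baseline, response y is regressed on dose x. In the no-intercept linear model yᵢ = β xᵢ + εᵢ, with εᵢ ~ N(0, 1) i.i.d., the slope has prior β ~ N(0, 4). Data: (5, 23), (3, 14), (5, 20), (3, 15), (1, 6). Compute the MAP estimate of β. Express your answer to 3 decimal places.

β̂_MAP = 4.448

log p(β | y) = −Σ(yᵢ − βxᵢ)²/(2·1) − β²/(2·4) + const.
Setting the derivative to zero: Σxᵢ(yᵢ − βxᵢ)/1 − β/4 = 0, so β = Σxᵢyᵢ / (Σxᵢ² + σ²/τ²).
Σxᵢyᵢ = 5·23 + 3·14 + 5·20 + 3·15 + 1·6 = 308; Σxᵢ² = 69; σ²/τ² = 0.25.
β̂_MAP = 308 / (69 + 0.25) = 308/69.25 ≈ 4.448.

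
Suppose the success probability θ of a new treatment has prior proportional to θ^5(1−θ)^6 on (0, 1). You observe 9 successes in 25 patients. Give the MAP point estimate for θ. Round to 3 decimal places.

θ̂_MAP = 0.389

The prior density ∝ θ^5(1−θ)^6 is the kernel of Beta(6, 7).
Data: 9 successes in 25 trials. The binomial likelihood contributes θ^9(1−θ)^16, so the posterior is Beta(6+9, 7+16) = Beta(15, 23).
For Beta(a, b) with a, b > 1 the mode is (a−1)/(a+b−2) = 14/36 ≈ 0.389.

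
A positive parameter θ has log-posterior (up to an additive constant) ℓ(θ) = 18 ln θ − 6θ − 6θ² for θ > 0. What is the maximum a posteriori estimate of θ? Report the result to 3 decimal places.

ℓ'(θ) = 18/θ − 6 − 12θ. Setting this to zero and multiplying by θ: 12θ² + 6θ − 18 = 0.
θ = (−6 + √(6² + 4·12·18)) / (2·12) = (−6 + √900) / 24 = (−6 + 30)/24 = 1.
ℓ''(θ) = −18/θ² − 12 < 0, confirming a maximum.

θ̂_MAP = 1.000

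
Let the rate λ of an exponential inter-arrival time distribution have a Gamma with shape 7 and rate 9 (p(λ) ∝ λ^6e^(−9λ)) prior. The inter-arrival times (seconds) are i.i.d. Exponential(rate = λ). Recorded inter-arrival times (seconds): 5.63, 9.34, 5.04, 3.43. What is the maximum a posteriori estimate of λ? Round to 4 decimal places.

λ̂_MAP = 0.3083

The Exponential(rate=λ) likelihood is ∝ λ^n e^(−λΣtᵢ). Here n = 4 and Σtᵢ = 5.63 + 9.34 + 5.04 + 3.43 = 23.44.
Posterior ∝ λ^6e^(−9λ) · λ^4e^(−23.44λ) = λ^10e^(−32.44λ), i.e. Gamma(11, 32.44).
Mode = (a−1)/b = 10/32.44 ≈ 0.3083.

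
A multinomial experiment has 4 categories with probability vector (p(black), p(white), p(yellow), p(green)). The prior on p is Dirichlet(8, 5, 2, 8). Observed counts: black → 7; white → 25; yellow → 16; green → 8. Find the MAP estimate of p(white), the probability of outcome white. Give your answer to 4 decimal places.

MAP estimate of p(white) = 0.3867

The posterior is Dirichlet(αᵢ + nᵢ) = Dirichlet(15, 30, 18, 16).
For a Dirichlet(a₁,…,a_K) with all aᵢ > 1, the mode has j-th component (aⱼ − 1)/(Σaᵢ − K).
Here Σaᵢ = 79 and K = 4, so p(white) = (30 − 1)/(79 − 4) = 29/75 ≈ 0.3867.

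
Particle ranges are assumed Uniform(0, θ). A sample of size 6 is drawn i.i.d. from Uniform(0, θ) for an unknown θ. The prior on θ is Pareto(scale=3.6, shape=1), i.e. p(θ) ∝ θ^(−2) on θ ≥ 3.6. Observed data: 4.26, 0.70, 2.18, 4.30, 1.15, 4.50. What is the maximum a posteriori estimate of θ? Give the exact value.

θ̂_MAP = 4.50

The Uniform(0, θ) likelihood is θ^(−n) for θ ≥ max(xᵢ), zero otherwise. Here max(xᵢ) = 4.50.
Posterior ∝ θ^(−2) · θ^(−6) = θ^(−8) on θ ≥ max(3.6, 4.50) = 4.50.
This density is strictly decreasing in θ, so the posterior mode lies at the lower boundary of the support.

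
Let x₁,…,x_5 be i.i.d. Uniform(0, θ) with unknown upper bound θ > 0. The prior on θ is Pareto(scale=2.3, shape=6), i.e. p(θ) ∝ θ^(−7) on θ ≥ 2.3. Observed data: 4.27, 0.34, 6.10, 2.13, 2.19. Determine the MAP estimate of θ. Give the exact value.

The Uniform(0, θ) likelihood is θ^(−n) for θ ≥ max(xᵢ), zero otherwise. Here max(xᵢ) = 6.10.
Posterior ∝ θ^(−7) · θ^(−5) = θ^(−12) on θ ≥ max(2.3, 6.10) = 6.10.
This density is strictly decreasing in θ, so the posterior mode lies at the lower boundary of the support.

θ̂_MAP = 6.10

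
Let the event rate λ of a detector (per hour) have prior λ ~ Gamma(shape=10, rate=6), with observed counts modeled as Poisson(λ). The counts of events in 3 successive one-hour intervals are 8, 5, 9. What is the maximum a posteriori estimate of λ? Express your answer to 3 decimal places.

Σxᵢ = 8+5+9 = 22, with n = 3.
Posterior ∝ λ^9e^(−6λ) · λ^22e^(−3λ) = λ^31e^(−9λ), i.e. Gamma(shape=32, rate=9).
The mode of a Gamma(a, b) with a ≥ 1 (shape–rate) is (a−1)/b = 31/9 ≈ 3.444.

λ̂_MAP = 3.444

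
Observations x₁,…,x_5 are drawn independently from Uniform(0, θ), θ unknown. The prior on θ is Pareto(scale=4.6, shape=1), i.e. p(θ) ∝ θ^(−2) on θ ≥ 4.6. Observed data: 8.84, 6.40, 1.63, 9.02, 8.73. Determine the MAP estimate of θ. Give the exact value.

θ̂_MAP = 9.02

The Uniform(0, θ) likelihood is θ^(−n) for θ ≥ max(xᵢ), zero otherwise. Here max(xᵢ) = 9.02.
Posterior ∝ θ^(−2) · θ^(−5) = θ^(−7) on θ ≥ max(4.6, 9.02) = 9.02.
This density is strictly decreasing in θ, so the posterior mode lies at the lower boundary of the support.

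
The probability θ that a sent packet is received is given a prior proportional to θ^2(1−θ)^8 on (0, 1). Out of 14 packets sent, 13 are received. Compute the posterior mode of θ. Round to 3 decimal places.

θ̂_MAP = 0.625

The prior density ∝ θ^2(1−θ)^8 is the kernel of Beta(3, 9).
Data: 13 successes in 14 trials. The binomial likelihood contributes θ^13(1−θ)^1, so the posterior is Beta(3+13, 9+1) = Beta(16, 10).
For Beta(a, b) with a, b > 1 the mode is (a−1)/(a+b−2) = 15/24 ≈ 0.625.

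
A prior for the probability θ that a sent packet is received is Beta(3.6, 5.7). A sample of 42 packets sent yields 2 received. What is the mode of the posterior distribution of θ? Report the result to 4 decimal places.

Prior: Beta(3.6, 5.7).
Data: 2 successes in 42 trials. The binomial likelihood contributes θ^2(1−θ)^40, so the posterior is Beta(3.6+2, 5.7+40) = Beta(5.6, 45.7).
For Beta(a, b) with a, b > 1 the mode is (a−1)/(a+b−2) = 4.6/49.3 ≈ 0.0933.

θ̂_MAP = 0.0933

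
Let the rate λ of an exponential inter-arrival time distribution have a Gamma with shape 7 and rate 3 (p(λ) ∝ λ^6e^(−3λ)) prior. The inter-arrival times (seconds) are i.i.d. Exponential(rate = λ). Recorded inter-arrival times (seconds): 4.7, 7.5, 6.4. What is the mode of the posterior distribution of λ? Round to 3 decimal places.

λ̂_MAP = 0.417

The Exponential(rate=λ) likelihood is ∝ λ^n e^(−λΣtᵢ). Here n = 3 and Σtᵢ = 4.7 + 7.5 + 6.4 = 18.6.
Posterior ∝ λ^6e^(−3λ) · λ^3e^(−18.6λ) = λ^9e^(−21.6λ), i.e. Gamma(10, 21.6).
Mode = (a−1)/b = 9/21.6 ≈ 0.417.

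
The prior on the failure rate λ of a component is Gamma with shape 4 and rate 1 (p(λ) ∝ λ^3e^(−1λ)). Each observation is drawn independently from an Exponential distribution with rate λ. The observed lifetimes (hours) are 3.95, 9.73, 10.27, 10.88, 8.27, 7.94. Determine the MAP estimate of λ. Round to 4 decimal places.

λ̂_MAP = 0.1729

The Exponential(rate=λ) likelihood is ∝ λ^n e^(−λΣtᵢ). Here n = 6 and Σtᵢ = 3.95 + 9.73 + 10.27 + 10.88 + 8.27 + 7.94 = 51.04.
Posterior ∝ λ^3e^(−1λ) · λ^6e^(−51.04λ) = λ^9e^(−52.04λ), i.e. Gamma(10, 52.04).
Mode = (a−1)/b = 9/52.04 ≈ 0.1729.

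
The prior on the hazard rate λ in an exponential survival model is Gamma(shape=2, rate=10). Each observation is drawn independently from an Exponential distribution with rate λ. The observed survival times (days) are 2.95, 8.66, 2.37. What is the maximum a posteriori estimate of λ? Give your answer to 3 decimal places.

λ̂_MAP = 0.167

The Exponential(rate=λ) likelihood is ∝ λ^n e^(−λΣtᵢ). Here n = 3 and Σtᵢ = 2.95 + 8.66 + 2.37 = 13.98.
Posterior ∝ λe^(−10λ) · λ^3e^(−13.98λ) = λ^4e^(−23.98λ), i.e. Gamma(5, 23.98).
Mode = (a−1)/b = 4/23.98 ≈ 0.167.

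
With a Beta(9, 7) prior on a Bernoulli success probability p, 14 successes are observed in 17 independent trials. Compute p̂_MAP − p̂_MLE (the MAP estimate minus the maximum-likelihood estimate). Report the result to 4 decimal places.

MAP − MLE = -0.1139

Posterior is Beta(23, 10); MAP = (23−1)/(33−2) = 22/31 ≈ 0.70968.
MLE ignores the prior: p̂_MLE = k/n = 14/17 ≈ 0.82353.
Difference = 22/31 − 14/17 = -60/527 ≈ -0.1139.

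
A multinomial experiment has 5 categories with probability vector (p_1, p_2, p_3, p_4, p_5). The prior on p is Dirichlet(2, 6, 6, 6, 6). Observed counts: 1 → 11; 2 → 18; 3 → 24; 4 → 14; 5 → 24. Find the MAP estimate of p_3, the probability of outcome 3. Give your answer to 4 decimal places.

MAP estimate: 0.2589

The posterior is Dirichlet(αᵢ + nᵢ) = Dirichlet(13, 24, 30, 20, 30).
For a Dirichlet(a₁,…,a_K) with all aᵢ > 1, the mode has j-th component (aⱼ − 1)/(Σaᵢ − K).
Here Σaᵢ = 117 and K = 5, so p_3 = (30 − 1)/(117 − 5) = 29/112 ≈ 0.2589.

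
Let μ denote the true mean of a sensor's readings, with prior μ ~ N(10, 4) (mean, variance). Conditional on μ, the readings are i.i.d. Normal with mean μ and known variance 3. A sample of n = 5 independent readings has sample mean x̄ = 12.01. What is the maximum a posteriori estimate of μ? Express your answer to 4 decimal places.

μ̂_MAP = 11.7478

n = 5, x̄ = 12.01.
For a Normal prior and Normal likelihood with known variance, the posterior is Normal; its mode equals its mean, the precision-weighted average.
Prior precision 1/σ₀² = 1/4 = 0.25; data precision n/σ² = 5/3.
μ̂ = (0.25·10 + (5/3)·12.01) / (0.25 + 5/3) = (1351/60)/(23/12) = 1351/115 ≈ 11.7478.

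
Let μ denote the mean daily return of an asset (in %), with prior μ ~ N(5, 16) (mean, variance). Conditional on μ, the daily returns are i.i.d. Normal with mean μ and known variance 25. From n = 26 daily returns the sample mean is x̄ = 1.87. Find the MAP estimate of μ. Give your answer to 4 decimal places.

n = 26, x̄ = 1.87.
For a Normal prior and Normal likelihood with known variance, the posterior is Normal; its mode equals its mean, the precision-weighted average.
Prior precision 1/σ₀² = 1/16 = 0.0625; data precision n/σ² = 26/25 = 1.04.
μ̂ = (0.0625·5 + 1.04·1.87) / (0.0625 + 1.04) = 2.2573/1.1025 = 22573/11025 ≈ 2.0474.

μ̂_MAP = 2.0474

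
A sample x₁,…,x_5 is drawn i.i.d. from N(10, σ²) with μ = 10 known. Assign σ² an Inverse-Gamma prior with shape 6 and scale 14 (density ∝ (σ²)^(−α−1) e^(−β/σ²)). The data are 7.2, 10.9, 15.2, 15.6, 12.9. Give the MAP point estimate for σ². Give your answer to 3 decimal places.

σ̂²_MAP = 5.445

Sum of squared deviations about the known mean: SS = (7.2−10)² + (10.9−10)² + (15.2−10)² + (15.6−10)² + (12.9−10)² = 75.46.
The Normal likelihood contributes (σ²)^(−n/2) exp(−SS/(2σ²)), so the posterior is Inverse-Gamma(α + n/2, β + SS/2) = Inverse-Gamma(8.5, 51.73).
The mode of Inverse-Gamma(a, b) is b/(a+1) = 51.73/9.5 ≈ 5.445.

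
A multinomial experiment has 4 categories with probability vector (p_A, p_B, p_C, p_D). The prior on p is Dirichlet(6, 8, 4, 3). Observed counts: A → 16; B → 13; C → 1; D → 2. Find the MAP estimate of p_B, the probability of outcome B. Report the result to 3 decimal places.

The posterior is Dirichlet(αᵢ + nᵢ) = Dirichlet(22, 21, 5, 5).
For a Dirichlet(a₁,…,a_K) with all aᵢ > 1, the mode has j-th component (aⱼ − 1)/(Σaᵢ − K).
Here Σaᵢ = 53 and K = 4, so p_B = (21 − 1)/(53 − 4) = 20/49 ≈ 0.408.

MAP estimate of p_B = 0.408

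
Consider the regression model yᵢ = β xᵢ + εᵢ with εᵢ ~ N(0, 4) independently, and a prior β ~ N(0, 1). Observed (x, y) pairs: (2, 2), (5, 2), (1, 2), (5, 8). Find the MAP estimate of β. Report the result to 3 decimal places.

β̂_MAP = 0.949

log p(β | y) = −Σ(yᵢ − βxᵢ)²/(2·4) − β²/(2·1) + const.
Setting the derivative to zero: Σxᵢ(yᵢ − βxᵢ)/4 − β/1 = 0, so β = Σxᵢyᵢ / (Σxᵢ² + σ²/τ²).
Σxᵢyᵢ = 2·2 + 5·2 + 1·2 + 5·8 = 56; Σxᵢ² = 55; σ²/τ² = 4.
β̂_MAP = 56 / (55 + 4) = 56/59 ≈ 0.949.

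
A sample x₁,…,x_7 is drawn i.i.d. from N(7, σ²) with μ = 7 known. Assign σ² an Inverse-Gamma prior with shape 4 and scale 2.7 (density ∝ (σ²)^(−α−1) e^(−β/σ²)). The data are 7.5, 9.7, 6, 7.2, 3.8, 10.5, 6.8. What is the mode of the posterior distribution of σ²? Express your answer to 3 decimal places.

σ̂²_MAP = 2.148

Sum of squared deviations about the known mean: SS = (7.5−7)² + (9.7−7)² + (6−7)² + (7.2−7)² + (3.8−7)² + (10.5−7)² + (6.8−7)² = 31.11.
The Normal likelihood contributes (σ²)^(−n/2) exp(−SS/(2σ²)), so the posterior is Inverse-Gamma(α + n/2, β + SS/2) = Inverse-Gamma(7.5, 18.255).
The mode of Inverse-Gamma(a, b) is b/(a+1) = 18.255/8.5 ≈ 2.148.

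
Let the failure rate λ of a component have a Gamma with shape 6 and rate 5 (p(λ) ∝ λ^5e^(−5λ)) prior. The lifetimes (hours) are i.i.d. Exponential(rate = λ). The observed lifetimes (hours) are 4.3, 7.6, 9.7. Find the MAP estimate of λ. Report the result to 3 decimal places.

The Exponential(rate=λ) likelihood is ∝ λ^n e^(−λΣtᵢ). Here n = 3 and Σtᵢ = 4.3 + 7.6 + 9.7 = 21.6.
Posterior ∝ λ^5e^(−5λ) · λ^3e^(−21.6λ) = λ^8e^(−26.6λ), i.e. Gamma(9, 26.6).
Mode = (a−1)/b = 8/26.6 ≈ 0.301.

λ̂_MAP = 0.301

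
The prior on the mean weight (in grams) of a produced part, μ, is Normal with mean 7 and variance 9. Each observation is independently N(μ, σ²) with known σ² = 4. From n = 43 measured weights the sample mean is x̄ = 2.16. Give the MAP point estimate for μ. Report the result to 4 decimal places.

n = 43, x̄ = 2.16.
For a Normal prior and Normal likelihood with known variance, the posterior is Normal; its mode equals its mean, the precision-weighted average.
Prior precision 1/σ₀² = 1/9; data precision n/σ² = 43/4 = 10.75.
μ̂ = ((1/9)·7 + 10.75·2.16) / (1/9 + 10.75) = (10799/450)/(391/36) = 21598/9775 ≈ 2.2095.

μ̂_MAP = 2.2095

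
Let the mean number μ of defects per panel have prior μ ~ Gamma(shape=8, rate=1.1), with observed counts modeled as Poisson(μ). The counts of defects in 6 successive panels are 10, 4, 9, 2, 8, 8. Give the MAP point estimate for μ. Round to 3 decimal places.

Σxᵢ = 10+4+9+2+8+8 = 41, with n = 6.
Posterior ∝ μ^7e^(−1.1μ) · μ^41e^(−6μ) = μ^48e^(−7.1μ), i.e. Gamma(shape=49, rate=7.1).
The mode of a Gamma(a, b) with a ≥ 1 (shape–rate) is (a−1)/b = 48/7.1 ≈ 6.761.

μ̂_MAP = 6.761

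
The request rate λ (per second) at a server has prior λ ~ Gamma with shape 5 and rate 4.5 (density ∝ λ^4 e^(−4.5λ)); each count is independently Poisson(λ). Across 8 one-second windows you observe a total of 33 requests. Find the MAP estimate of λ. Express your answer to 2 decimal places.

λ̂_MAP = 2.96

Σxᵢ = 33, n = 8.
Posterior ∝ λ^4e^(−4.5λ) · λ^33e^(−8λ) = λ^37e^(−12.5λ), i.e. Gamma(shape=38, rate=12.5).
The mode of a Gamma(a, b) with a ≥ 1 (shape–rate) is (a−1)/b = 37/12.5 ≈ 2.96.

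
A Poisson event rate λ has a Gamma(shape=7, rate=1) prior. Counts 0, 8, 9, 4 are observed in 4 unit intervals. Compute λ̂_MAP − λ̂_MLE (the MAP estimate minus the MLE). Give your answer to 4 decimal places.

Σxᵢ = 21. Posterior is Gamma(28, 5); MAP = (28−1)/5 = 27/5 ≈ 5.40000.
MLE = x̄ = 21/4 ≈ 5.25000.
Difference = 27/5 − 21/4 = 3/20 ≈ 0.1500.

MAP − MLE = 0.1500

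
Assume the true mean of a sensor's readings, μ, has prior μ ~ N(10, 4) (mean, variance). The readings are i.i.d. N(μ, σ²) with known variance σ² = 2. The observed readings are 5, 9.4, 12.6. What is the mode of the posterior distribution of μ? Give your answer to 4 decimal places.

n = 3; x̄ = (5 + 9.4 + 12.6)/3 = 27/3 = 9.
For a Normal prior and Normal likelihood with known variance, the posterior is Normal; its mode equals its mean, the precision-weighted average.
Prior precision 1/σ₀² = 1/4 = 0.25; data precision n/σ² = 3/2 = 1.5.
μ̂ = (0.25·10 + 1.5·9) / (0.25 + 1.5) = 16/1.75 = 64/7 ≈ 9.1429.

μ̂_MAP = 9.1429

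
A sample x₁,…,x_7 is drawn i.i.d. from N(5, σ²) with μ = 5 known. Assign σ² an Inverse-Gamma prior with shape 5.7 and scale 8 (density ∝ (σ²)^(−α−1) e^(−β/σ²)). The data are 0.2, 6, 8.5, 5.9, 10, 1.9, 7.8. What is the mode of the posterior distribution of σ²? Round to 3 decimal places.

Sum of squared deviations about the known mean: SS = (0.2−5)² + (6−5)² + (8.5−5)² + (5.9−5)² + (10−5)² + (1.9−5)² + (7.8−5)² = 79.55.
The Normal likelihood contributes (σ²)^(−n/2) exp(−SS/(2σ²)), so the posterior is Inverse-Gamma(α + n/2, β + SS/2) = Inverse-Gamma(9.2, 47.775).
The mode of Inverse-Gamma(a, b) is b/(a+1) = 47.775/10.2 ≈ 4.684.

σ̂²_MAP = 4.684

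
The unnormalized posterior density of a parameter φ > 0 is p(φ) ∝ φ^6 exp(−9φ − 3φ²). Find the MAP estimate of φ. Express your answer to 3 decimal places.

ℓ'(φ) = 6/φ − 9 − 6φ. Setting this to zero and multiplying by φ: 6φ² + 9φ − 6 = 0.
φ = (−9 + √(9² + 4·6·6)) / (2·6) = (−9 + √225) / 12 = (−9 + 15)/12 = 1/2.
ℓ''(φ) = −6/φ² − 6 < 0, confirming a maximum.

φ̂_MAP = 0.500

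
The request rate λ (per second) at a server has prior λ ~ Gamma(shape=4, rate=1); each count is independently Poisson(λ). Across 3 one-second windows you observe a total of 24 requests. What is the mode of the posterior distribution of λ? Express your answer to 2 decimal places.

Σxᵢ = 24, n = 3.
Posterior ∝ λ^3e^(−1λ) · λ^24e^(−3λ) = λ^27e^(−4λ), i.e. Gamma(shape=28, rate=4).
The mode of a Gamma(a, b) with a ≥ 1 (shape–rate) is (a−1)/b = 27/4 ≈ 6.75.

λ̂_MAP = 6.75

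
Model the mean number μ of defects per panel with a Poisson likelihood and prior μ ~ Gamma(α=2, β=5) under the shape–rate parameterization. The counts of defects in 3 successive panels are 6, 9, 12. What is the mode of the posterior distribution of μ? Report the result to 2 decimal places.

Σxᵢ = 6+9+12 = 27, with n = 3.
Posterior ∝ μe^(−5μ) · μ^27e^(−3μ) = μ^28e^(−8μ), i.e. Gamma(shape=29, rate=8).
The mode of a Gamma(a, b) with a ≥ 1 (shape–rate) is (a−1)/b = 28/8 ≈ 3.50.

μ̂_MAP = 3.50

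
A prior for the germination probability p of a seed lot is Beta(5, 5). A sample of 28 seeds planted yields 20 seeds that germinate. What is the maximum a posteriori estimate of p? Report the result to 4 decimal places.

Prior: Beta(5, 5).
Data: 20 successes in 28 trials. The binomial likelihood contributes p^20(1−p)^8, so the posterior is Beta(5+20, 5+8) = Beta(25, 13).
For Beta(a, b) with a, b > 1 the mode is (a−1)/(a+b−2) = 24/36 ≈ 0.6667.

p̂_MAP = 0.6667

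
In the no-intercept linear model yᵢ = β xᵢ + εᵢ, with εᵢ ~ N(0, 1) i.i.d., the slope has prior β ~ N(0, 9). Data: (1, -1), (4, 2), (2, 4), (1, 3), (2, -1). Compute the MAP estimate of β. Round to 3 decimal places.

β̂_MAP = 0.613

log p(β | y) = −Σ(yᵢ − βxᵢ)²/(2·1) − β²/(2·9) + const.
Setting the derivative to zero: Σxᵢ(yᵢ − βxᵢ)/1 − β/9 = 0, so β = Σxᵢyᵢ / (Σxᵢ² + σ²/τ²).
Σxᵢyᵢ = 1·(-1) + 4·2 + 2·4 + 1·3 + 2·(-1) = 16; Σxᵢ² = 26; σ²/τ² = 1/9.
β̂_MAP = 16 / (26 + 1/9) = 16/(235/9) = 144/235 ≈ 0.613.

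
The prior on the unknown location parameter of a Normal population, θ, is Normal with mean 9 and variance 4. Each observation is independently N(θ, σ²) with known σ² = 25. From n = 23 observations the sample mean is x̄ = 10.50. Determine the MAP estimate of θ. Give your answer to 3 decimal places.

n = 23, x̄ = 10.50.
For a Normal prior and Normal likelihood with known variance, the posterior is Normal; its mode equals its mean, the precision-weighted average.
Prior precision 1/σ₀² = 1/4 = 0.25; data precision n/σ² = 23/25 = 0.92.
θ̂ = (0.25·9 + 0.92·10.5) / (0.25 + 0.92) = 11.91/1.17 = 397/39 ≈ 10.179.

θ̂_MAP = 10.179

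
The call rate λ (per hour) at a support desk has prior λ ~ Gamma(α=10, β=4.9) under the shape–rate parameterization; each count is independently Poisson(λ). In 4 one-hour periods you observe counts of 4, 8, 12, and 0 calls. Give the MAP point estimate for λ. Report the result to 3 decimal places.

Σxᵢ = 4+8+12+0 = 24, with n = 4.
Posterior ∝ λ^9e^(−4.9λ) · λ^24e^(−4λ) = λ^33e^(−8.9λ), i.e. Gamma(shape=34, rate=8.9).
The mode of a Gamma(a, b) with a ≥ 1 (shape–rate) is (a−1)/b = 33/8.9 ≈ 3.708.

λ̂_MAP = 3.708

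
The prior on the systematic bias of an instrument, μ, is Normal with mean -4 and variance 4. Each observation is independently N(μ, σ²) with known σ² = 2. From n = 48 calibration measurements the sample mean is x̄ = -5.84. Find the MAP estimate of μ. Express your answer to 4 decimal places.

μ̂_MAP = -5.8210

n = 48, x̄ = -5.84.
For a Normal prior and Normal likelihood with known variance, the posterior is Normal; its mode equals its mean, the precision-weighted average.
Prior precision 1/σ₀² = 1/4 = 0.25; data precision n/σ² = 48/2 = 24.
μ̂ = (0.25·(-4) + 24·(-5.84)) / (0.25 + 24) = (-141.16)/24.25 = -14116/2425 ≈ -5.8210.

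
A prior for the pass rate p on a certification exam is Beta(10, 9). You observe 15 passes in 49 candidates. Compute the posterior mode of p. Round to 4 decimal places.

Prior: Beta(10, 9).
Data: 15 successes in 49 trials. The binomial likelihood contributes p^15(1−p)^34, so the posterior is Beta(10+15, 9+34) = Beta(25, 43).
For Beta(a, b) with a, b > 1 the mode is (a−1)/(a+b−2) = 24/66 ≈ 0.3636.

p̂_MAP = 0.3636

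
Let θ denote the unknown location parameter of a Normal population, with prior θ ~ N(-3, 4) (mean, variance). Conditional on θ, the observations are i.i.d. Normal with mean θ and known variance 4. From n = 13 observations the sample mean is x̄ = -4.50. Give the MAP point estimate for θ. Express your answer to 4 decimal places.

n = 13, x̄ = -4.50.
For a Normal prior and Normal likelihood with known variance, the posterior is Normal; its mode equals its mean, the precision-weighted average.
Prior precision 1/σ₀² = 1/4 = 0.25; data precision n/σ² = 13/4 = 3.25.
θ̂ = (0.25·(-3) + 3.25·(-4.5)) / (0.25 + 3.25) = (-15.375)/3.5 = -123/28 ≈ -4.3929.

θ̂_MAP = -4.3929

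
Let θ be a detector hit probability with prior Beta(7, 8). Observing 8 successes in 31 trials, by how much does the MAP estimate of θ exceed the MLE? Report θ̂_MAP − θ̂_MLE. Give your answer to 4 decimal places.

MAP − MLE = 0.0601

Posterior is Beta(15, 31); MAP = (15−1)/(46−2) = 14/44 ≈ 0.31818.
MLE ignores the prior: θ̂_MLE = k/n = 8/31 ≈ 0.25806.
Difference = 14/44 − 8/31 = 41/682 ≈ 0.0601.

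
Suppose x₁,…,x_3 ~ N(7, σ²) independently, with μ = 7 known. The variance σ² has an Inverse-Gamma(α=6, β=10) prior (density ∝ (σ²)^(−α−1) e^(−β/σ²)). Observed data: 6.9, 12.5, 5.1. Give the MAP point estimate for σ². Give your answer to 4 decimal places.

Sum of squared deviations about the known mean: SS = (6.9−7)² + (12.5−7)² + (5.1−7)² = 33.87.
The Normal likelihood contributes (σ²)^(−n/2) exp(−SS/(2σ²)), so the posterior is Inverse-Gamma(α + n/2, β + SS/2) = Inverse-Gamma(7.5, 26.935).
The mode of Inverse-Gamma(a, b) is b/(a+1) = 26.935/8.5 ≈ 3.1688.

σ̂²_MAP = 3.1688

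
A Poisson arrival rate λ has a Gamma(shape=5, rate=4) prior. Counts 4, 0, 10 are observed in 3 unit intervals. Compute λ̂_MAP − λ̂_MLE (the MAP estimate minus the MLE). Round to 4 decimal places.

MAP − MLE = -2.0952

Σxᵢ = 14. Posterior is Gamma(19, 7); MAP = (19−1)/7 = 18/7 ≈ 2.57143.
MLE = x̄ = 14/3 ≈ 4.66667.
Difference = 18/7 − 14/3 = -44/21 ≈ -2.0952.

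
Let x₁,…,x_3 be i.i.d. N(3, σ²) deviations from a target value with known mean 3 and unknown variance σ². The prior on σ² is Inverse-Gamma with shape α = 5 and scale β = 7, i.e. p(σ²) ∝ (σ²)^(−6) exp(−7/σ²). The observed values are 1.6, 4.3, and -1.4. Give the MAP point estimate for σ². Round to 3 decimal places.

σ̂²_MAP = 2.467

Sum of squared deviations about the known mean: SS = (1.6−3)² + (4.3−3)² + (-1.4−3)² = 23.01.
The Normal likelihood contributes (σ²)^(−n/2) exp(−SS/(2σ²)), so the posterior is Inverse-Gamma(α + n/2, β + SS/2) = Inverse-Gamma(6.5, 18.505).
The mode of Inverse-Gamma(a, b) is b/(a+1) = 18.505/7.5 ≈ 2.467.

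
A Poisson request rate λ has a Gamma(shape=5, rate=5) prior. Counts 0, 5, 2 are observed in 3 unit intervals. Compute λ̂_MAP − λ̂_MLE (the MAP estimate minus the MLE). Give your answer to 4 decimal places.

MAP − MLE = -0.9583

Σxᵢ = 7. Posterior is Gamma(12, 8); MAP = (12−1)/8 = 11/8 ≈ 1.37500.
MLE = x̄ = 7/3 ≈ 2.33333.
Difference = 11/8 − 7/3 = -23/24 ≈ -0.9583.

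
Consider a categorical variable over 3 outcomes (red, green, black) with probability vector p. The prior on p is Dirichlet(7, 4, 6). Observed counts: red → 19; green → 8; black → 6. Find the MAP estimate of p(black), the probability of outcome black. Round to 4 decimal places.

The posterior is Dirichlet(αᵢ + nᵢ) = Dirichlet(26, 12, 12).
For a Dirichlet(a₁,…,a_K) with all aᵢ > 1, the mode has j-th component (aⱼ − 1)/(Σaᵢ − K).
Here Σaᵢ = 50 and K = 3, so p(black) = (12 − 1)/(50 − 3) = 11/47 ≈ 0.2340.

MAP estimate of p(black) = 0.2340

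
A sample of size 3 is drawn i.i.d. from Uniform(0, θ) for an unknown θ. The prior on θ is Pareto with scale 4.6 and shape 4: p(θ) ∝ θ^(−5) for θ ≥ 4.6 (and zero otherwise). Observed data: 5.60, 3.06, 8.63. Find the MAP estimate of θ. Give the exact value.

θ̂_MAP = 8.63

The Uniform(0, θ) likelihood is θ^(−n) for θ ≥ max(xᵢ), zero otherwise. Here max(xᵢ) = 8.63.
Posterior ∝ θ^(−5) · θ^(−3) = θ^(−8) on θ ≥ max(4.6, 8.63) = 8.63.
This density is strictly decreasing in θ, so the posterior mode lies at the lower boundary of the support.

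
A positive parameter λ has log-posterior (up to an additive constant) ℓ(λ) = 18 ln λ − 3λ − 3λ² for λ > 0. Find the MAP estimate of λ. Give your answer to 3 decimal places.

ℓ'(λ) = 18/λ − 3 − 6λ. Setting this to zero and multiplying by λ: 6λ² + 3λ − 18 = 0.
λ = (−3 + √(3² + 4·6·18)) / (2·6) = (−3 + √441) / 12 = (−3 + 21)/12 = 3/2.
ℓ''(λ) = −18/λ² − 6 < 0, confirming a maximum.

λ̂_MAP = 1.500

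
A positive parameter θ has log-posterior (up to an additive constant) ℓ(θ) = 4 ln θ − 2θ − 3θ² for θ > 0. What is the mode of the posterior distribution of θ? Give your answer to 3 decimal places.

θ̂_MAP = 0.667

ℓ'(θ) = 4/θ − 2 − 6θ. Setting this to zero and multiplying by θ: 6θ² + 2θ − 4 = 0.
θ = (−2 + √(2² + 4·6·4)) / (2·6) = (−2 + √100) / 12 = (−2 + 10)/12 = 2/3.
ℓ''(θ) = −4/θ² − 6 < 0, confirming a maximum.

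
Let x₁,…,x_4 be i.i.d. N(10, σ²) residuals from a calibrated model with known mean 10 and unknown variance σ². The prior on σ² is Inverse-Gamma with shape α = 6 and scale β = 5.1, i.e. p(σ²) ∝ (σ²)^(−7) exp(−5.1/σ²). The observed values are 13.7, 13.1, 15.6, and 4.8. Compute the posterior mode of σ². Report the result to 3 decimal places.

Sum of squared deviations about the known mean: SS = (13.7−10)² + (13.1−10)² + (15.6−10)² + (4.8−10)² = 81.7.
The Normal likelihood contributes (σ²)^(−n/2) exp(−SS/(2σ²)), so the posterior is Inverse-Gamma(α + n/2, β + SS/2) = Inverse-Gamma(8, 45.95).
The mode of Inverse-Gamma(a, b) is b/(a+1) = 45.95/9 ≈ 5.106.

σ̂²_MAP = 5.106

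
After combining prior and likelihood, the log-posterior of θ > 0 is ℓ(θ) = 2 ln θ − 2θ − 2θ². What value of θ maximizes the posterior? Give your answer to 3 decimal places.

ℓ'(θ) = 2/θ − 2 − 4θ. Setting this to zero and multiplying by θ: 4θ² + 2θ − 2 = 0.
θ = (−2 + √(2² + 4·4·2)) / (2·4) = (−2 + √36) / 8 = (−2 + 6)/8 = 1/2.
ℓ''(θ) = −2/θ² − 4 < 0, confirming a maximum.

θ̂_MAP = 0.500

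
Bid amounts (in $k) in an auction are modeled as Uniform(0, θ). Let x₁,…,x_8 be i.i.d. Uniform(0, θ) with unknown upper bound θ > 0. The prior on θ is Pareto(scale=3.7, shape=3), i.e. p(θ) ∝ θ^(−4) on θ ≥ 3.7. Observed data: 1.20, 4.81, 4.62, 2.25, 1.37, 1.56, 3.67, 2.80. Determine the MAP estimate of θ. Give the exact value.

The Uniform(0, θ) likelihood is θ^(−n) for θ ≥ max(xᵢ), zero otherwise. Here max(xᵢ) = 4.81.
Posterior ∝ θ^(−4) · θ^(−8) = θ^(−12) on θ ≥ max(3.7, 4.81) = 4.81.
This density is strictly decreasing in θ, so the posterior mode lies at the lower boundary of the support.

θ̂_MAP = 4.81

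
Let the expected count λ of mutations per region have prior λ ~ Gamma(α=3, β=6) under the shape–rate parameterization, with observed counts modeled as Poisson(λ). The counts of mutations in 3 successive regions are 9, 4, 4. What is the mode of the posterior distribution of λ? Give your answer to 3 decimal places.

λ̂_MAP = 2.111

Σxᵢ = 9+4+4 = 17, with n = 3.
Posterior ∝ λ^2e^(−6λ) · λ^17e^(−3λ) = λ^19e^(−9λ), i.e. Gamma(shape=20, rate=9).
The mode of a Gamma(a, b) with a ≥ 1 (shape–rate) is (a−1)/b = 19/9 ≈ 2.111.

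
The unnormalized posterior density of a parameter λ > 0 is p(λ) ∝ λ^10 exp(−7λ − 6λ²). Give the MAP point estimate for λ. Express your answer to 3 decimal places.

ℓ'(λ) = 10/λ − 7 − 12λ. Setting this to zero and multiplying by λ: 12λ² + 7λ − 10 = 0.
λ = (−7 + √(7² + 4·12·10)) / (2·12) = (−7 + √529) / 24 = (−7 + 23)/24 = 2/3.
ℓ''(λ) = −10/λ² − 12 < 0, confirming a maximum.

λ̂_MAP = 0.667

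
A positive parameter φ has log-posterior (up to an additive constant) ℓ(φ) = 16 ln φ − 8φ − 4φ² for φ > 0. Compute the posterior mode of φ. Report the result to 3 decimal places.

φ̂_MAP = 1.000

ℓ'(φ) = 16/φ − 8 − 8φ. Setting this to zero and multiplying by φ: 8φ² + 8φ − 16 = 0.
φ = (−8 + √(8² + 4·8·16)) / (2·8) = (−8 + √576) / 16 = (−8 + 24)/16 = 1.
ℓ''(φ) = −16/φ² − 8 < 0, confirming a maximum.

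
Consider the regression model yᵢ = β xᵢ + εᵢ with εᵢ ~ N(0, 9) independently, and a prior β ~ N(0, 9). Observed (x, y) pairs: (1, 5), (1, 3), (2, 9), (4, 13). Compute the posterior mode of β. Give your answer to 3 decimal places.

log p(β | y) = −Σ(yᵢ − βxᵢ)²/(2·9) − β²/(2·9) + const.
Setting the derivative to zero: Σxᵢ(yᵢ − βxᵢ)/9 − β/9 = 0, so β = Σxᵢyᵢ / (Σxᵢ² + σ²/τ²).
Σxᵢyᵢ = 1·5 + 1·3 + 2·9 + 4·13 = 78; Σxᵢ² = 22; σ²/τ² = 1.
β̂_MAP = 78 / (22 + 1) = 78/23 ≈ 3.391.

β̂_MAP = 3.391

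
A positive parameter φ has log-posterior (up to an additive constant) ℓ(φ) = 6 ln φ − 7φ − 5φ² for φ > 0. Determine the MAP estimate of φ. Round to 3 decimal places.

φ̂_MAP = 0.500

ℓ'(φ) = 6/φ − 7 − 10φ. Setting this to zero and multiplying by φ: 10φ² + 7φ − 6 = 0.
φ = (−7 + √(7² + 4·10·6)) / (2·10) = (−7 + √289) / 20 = (−7 + 17)/20 = 1/2.
ℓ''(φ) = −6/φ² − 10 < 0, confirming a maximum.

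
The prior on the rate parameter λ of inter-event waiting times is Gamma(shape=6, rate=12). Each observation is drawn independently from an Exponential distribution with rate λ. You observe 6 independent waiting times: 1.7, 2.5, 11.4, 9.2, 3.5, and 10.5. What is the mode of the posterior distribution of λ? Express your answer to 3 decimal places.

λ̂_MAP = 0.217

The Exponential(rate=λ) likelihood is ∝ λ^n e^(−λΣtᵢ). Here n = 6 and Σtᵢ = 1.7 + 2.5 + 11.4 + 9.2 + 3.5 + 10.5 = 38.8.
Posterior ∝ λ^5e^(−12λ) · λ^6e^(−38.8λ) = λ^11e^(−50.8λ), i.e. Gamma(12, 50.8).
Mode = (a−1)/b = 11/50.8 ≈ 0.217.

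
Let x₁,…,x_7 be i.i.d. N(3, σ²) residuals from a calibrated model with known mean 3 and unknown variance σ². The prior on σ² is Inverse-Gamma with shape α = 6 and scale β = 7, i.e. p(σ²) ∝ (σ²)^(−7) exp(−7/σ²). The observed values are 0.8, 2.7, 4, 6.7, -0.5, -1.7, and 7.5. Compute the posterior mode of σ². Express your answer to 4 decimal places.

Sum of squared deviations about the known mean: SS = (0.8−3)² + (2.7−3)² + (4−3)² + (6.7−3)² + (-0.5−3)² + (-1.7−3)² + (7.5−3)² = 74.21.
The Normal likelihood contributes (σ²)^(−n/2) exp(−SS/(2σ²)), so the posterior is Inverse-Gamma(α + n/2, β + SS/2) = Inverse-Gamma(9.5, 44.105).
The mode of Inverse-Gamma(a, b) is b/(a+1) = 44.105/10.5 ≈ 4.2005.

σ̂²_MAP = 4.2005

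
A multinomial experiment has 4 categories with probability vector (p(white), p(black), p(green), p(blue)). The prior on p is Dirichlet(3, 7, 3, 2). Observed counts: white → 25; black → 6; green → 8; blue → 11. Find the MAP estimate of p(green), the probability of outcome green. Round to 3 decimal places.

MAP estimate of p(green) = 0.164

The posterior is Dirichlet(αᵢ + nᵢ) = Dirichlet(28, 13, 11, 13).
For a Dirichlet(a₁,…,a_K) with all aᵢ > 1, the mode has j-th component (aⱼ − 1)/(Σaᵢ − K).
Here Σaᵢ = 65 and K = 4, so p(green) = (11 − 1)/(65 − 4) = 10/61 ≈ 0.164.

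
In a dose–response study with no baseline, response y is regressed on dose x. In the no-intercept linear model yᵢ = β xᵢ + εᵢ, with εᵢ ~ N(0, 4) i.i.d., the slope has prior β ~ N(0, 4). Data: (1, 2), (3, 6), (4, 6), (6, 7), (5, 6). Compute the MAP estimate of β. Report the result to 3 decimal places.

β̂_MAP = 1.318

log p(β | y) = −Σ(yᵢ − βxᵢ)²/(2·4) − β²/(2·4) + const.
Setting the derivative to zero: Σxᵢ(yᵢ − βxᵢ)/4 − β/4 = 0, so β = Σxᵢyᵢ / (Σxᵢ² + σ²/τ²).
Σxᵢyᵢ = 1·2 + 3·6 + 4·6 + 6·7 + 5·6 = 116; Σxᵢ² = 87; σ²/τ² = 1.
β̂_MAP = 116 / (87 + 1) = 116/88 ≈ 1.318.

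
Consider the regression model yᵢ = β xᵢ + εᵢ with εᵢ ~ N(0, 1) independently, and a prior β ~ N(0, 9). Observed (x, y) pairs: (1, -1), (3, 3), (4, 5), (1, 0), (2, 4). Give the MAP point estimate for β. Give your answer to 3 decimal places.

β̂_MAP = 1.157

log p(β | y) = −Σ(yᵢ − βxᵢ)²/(2·1) − β²/(2·9) + const.
Setting the derivative to zero: Σxᵢ(yᵢ − βxᵢ)/1 − β/9 = 0, so β = Σxᵢyᵢ / (Σxᵢ² + σ²/τ²).
Σxᵢyᵢ = 1·(-1) + 3·3 + 4·5 + 1·0 + 2·4 = 36; Σxᵢ² = 31; σ²/τ² = 1/9.
β̂_MAP = 36 / (31 + 1/9) = 36/(280/9) = 81/70 ≈ 1.157.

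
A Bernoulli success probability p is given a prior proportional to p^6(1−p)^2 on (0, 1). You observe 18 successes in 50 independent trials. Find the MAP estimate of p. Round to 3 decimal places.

The prior density ∝ p^6(1−p)^2 is the kernel of Beta(7, 3).
Data: 18 successes in 50 trials. The binomial likelihood contributes p^18(1−p)^32, so the posterior is Beta(7+18, 3+32) = Beta(25, 35).
For Beta(a, b) with a, b > 1 the mode is (a−1)/(a+b−2) = 24/58 ≈ 0.414.

p̂_MAP = 0.414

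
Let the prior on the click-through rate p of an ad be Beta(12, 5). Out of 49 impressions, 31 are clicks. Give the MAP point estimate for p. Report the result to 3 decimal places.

Prior: Beta(12, 5).
Data: 31 successes in 49 trials. The binomial likelihood contributes p^31(1−p)^18, so the posterior is Beta(12+31, 5+18) = Beta(43, 23).
For Beta(a, b) with a, b > 1 the mode is (a−1)/(a+b−2) = 42/64 ≈ 0.656.

p̂_MAP = 0.656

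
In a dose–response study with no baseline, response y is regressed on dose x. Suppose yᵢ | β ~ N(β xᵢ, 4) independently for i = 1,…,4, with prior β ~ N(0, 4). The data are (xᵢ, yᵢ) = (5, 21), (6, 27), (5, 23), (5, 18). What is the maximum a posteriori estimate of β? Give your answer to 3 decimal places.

log p(β | y) = −Σ(yᵢ − βxᵢ)²/(2·4) − β²/(2·4) + const.
Setting the derivative to zero: Σxᵢ(yᵢ − βxᵢ)/4 − β/4 = 0, so β = Σxᵢyᵢ / (Σxᵢ² + σ²/τ²).
Σxᵢyᵢ = 5·21 + 6·27 + 5·23 + 5·18 = 472; Σxᵢ² = 111; σ²/τ² = 1.
β̂_MAP = 472 / (111 + 1) = 472/112 ≈ 4.214.

β̂_MAP = 4.214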